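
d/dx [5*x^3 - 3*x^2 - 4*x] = 15*x^2 - 6*x - 4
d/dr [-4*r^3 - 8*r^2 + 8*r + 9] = -12*r^2 - 16*r + 8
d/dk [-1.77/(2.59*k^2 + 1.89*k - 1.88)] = (9.1686*k + 3.3453)/(2.59*k^2 + 1.89*k - 1.88)^2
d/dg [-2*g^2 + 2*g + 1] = 2 - 4*g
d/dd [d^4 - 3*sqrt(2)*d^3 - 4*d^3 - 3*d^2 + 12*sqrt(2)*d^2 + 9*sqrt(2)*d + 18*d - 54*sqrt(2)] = 4*d^3 - 9*sqrt(2)*d^2 - 12*d^2 - 6*d + 24*sqrt(2)*d + 9*sqrt(2) + 18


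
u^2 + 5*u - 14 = (u - 2)*(u + 7)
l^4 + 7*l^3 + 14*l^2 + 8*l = l*(l + 1)*(l + 2)*(l + 4)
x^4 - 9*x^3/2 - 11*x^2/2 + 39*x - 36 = (x - 4)*(x - 2)*(x - 3/2)*(x + 3)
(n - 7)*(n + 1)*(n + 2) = n^3 - 4*n^2 - 19*n - 14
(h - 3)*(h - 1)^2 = h^3 - 5*h^2 + 7*h - 3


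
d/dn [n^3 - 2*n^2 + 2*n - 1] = 3*n^2 - 4*n + 2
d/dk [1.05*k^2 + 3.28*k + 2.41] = 2.1*k + 3.28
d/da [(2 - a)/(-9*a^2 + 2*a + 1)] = (-9*a^2 + 36*a - 5)/(81*a^4 - 36*a^3 - 14*a^2 + 4*a + 1)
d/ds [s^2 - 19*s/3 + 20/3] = 2*s - 19/3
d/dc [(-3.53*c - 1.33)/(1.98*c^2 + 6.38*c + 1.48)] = (6.9894*c^2 + 5.2668*c + 3.261)/(3.9204*c^4 + 25.2648*c^3 + 46.5652*c^2 + 18.8848*c + 2.1904)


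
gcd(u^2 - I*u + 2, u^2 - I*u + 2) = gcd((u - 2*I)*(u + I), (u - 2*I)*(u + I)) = u^2 - I*u + 2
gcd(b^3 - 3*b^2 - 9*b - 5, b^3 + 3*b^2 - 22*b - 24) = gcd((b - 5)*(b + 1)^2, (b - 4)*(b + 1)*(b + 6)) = b + 1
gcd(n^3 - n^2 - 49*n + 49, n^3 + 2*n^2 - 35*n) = n + 7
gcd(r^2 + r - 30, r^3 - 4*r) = 1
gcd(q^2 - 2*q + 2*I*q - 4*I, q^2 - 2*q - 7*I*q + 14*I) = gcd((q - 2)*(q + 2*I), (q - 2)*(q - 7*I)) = q - 2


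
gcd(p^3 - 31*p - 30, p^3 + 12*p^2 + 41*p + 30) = p^2 + 6*p + 5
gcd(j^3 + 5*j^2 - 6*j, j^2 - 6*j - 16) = 1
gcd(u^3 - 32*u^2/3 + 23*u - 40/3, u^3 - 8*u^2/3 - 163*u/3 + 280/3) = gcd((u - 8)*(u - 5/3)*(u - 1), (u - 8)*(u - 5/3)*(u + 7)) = u^2 - 29*u/3 + 40/3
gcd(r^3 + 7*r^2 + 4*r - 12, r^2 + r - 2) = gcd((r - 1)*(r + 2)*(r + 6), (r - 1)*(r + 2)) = r^2 + r - 2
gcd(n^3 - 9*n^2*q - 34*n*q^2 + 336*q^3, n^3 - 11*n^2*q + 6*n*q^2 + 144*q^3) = -n + 8*q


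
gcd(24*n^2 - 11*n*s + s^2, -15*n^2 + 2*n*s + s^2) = -3*n + s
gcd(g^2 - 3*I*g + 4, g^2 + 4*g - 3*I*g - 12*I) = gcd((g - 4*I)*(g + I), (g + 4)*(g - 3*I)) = 1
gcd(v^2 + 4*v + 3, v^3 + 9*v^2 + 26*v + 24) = v + 3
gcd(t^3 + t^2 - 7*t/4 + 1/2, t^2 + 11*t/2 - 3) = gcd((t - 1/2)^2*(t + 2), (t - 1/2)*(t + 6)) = t - 1/2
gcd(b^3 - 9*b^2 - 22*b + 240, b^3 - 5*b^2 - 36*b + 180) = b - 6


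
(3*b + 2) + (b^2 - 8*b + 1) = b^2 - 5*b + 3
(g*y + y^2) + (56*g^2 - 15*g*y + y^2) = 56*g^2 - 14*g*y + 2*y^2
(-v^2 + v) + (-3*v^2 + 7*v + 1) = -4*v^2 + 8*v + 1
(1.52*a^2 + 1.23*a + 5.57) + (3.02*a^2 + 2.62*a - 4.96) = 4.54*a^2 + 3.85*a + 0.61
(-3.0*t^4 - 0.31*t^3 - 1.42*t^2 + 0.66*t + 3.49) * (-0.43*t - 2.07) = 1.29*t^5 + 6.3433*t^4 + 1.2523*t^3 + 2.6556*t^2 - 2.8669*t - 7.2243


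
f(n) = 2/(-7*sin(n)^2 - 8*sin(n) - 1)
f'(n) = 2*(14*sin(n)*cos(n) + 8*cos(n))/(-7*sin(n)^2 - 8*sin(n) - 1)^2 = 4*(7*sin(n) + 4)*cos(n)/(7*sin(n)^2 + 8*sin(n) + 1)^2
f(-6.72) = 1.77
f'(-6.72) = 2.94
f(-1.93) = 5.64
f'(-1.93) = 28.58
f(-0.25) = 3.63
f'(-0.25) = 28.98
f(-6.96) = 1.58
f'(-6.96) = -0.75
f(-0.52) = 1.60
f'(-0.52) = 1.17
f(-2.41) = 1.64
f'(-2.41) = 1.35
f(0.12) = -0.97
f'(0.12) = 4.54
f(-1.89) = 7.01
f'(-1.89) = 40.83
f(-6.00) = -0.53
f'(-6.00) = 1.60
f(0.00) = -2.00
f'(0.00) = 16.00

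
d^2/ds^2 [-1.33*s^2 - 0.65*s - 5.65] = -2.66000000000000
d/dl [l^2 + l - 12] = 2*l + 1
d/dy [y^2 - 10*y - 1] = 2*y - 10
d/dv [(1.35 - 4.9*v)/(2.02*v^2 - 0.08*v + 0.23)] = (9.898*v^2 - 5.454*v - 1.019)/(4.0804*v^4 - 0.3232*v^3 + 0.9356*v^2 - 0.0368*v + 0.0529)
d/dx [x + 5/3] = 1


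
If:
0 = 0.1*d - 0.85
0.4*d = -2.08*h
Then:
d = 8.50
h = -1.63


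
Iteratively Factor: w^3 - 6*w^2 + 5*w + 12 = (w + 1)*(w^2 - 7*w + 12) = (w - 4)*(w + 1)*(w - 3)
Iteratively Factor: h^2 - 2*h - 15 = (h + 3)*(h - 5)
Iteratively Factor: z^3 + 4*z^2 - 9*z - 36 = (z - 3)*(z^2 + 7*z + 12) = (z - 3)*(z + 4)*(z + 3)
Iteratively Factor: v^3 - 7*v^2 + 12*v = (v)*(v^2 - 7*v + 12) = v*(v - 3)*(v - 4)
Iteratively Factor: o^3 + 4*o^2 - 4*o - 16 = (o - 2)*(o^2 + 6*o + 8) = (o - 2)*(o + 2)*(o + 4)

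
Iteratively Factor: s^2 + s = (s + 1)*(s)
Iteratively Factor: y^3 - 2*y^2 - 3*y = (y + 1)*(y^2 - 3*y) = (y - 3)*(y + 1)*(y)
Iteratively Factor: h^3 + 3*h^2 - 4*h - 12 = (h + 2)*(h^2 + h - 6) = (h + 2)*(h + 3)*(h - 2)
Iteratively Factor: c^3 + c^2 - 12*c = (c - 3)*(c^2 + 4*c) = (c - 3)*(c + 4)*(c)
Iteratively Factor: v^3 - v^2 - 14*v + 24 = (v - 2)*(v^2 + v - 12) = (v - 3)*(v - 2)*(v + 4)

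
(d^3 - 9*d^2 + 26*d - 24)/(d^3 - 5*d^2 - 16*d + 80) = (d^2 - 5*d + 6)/(d^2 - d - 20)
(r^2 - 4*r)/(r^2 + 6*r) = (r - 4)/(r + 6)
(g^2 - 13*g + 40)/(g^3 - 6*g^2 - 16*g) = (g - 5)/(g*(g + 2))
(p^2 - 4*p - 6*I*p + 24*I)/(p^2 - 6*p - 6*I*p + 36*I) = (p - 4)/(p - 6)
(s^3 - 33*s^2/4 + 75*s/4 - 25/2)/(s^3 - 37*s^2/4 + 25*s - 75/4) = (s - 2)/(s - 3)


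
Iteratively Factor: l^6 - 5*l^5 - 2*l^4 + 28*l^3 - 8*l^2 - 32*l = (l + 1)*(l^5 - 6*l^4 + 4*l^3 + 24*l^2 - 32*l) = (l - 2)*(l + 1)*(l^4 - 4*l^3 - 4*l^2 + 16*l) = (l - 2)^2*(l + 1)*(l^3 - 2*l^2 - 8*l) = l*(l - 2)^2*(l + 1)*(l^2 - 2*l - 8) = l*(l - 2)^2*(l + 1)*(l + 2)*(l - 4)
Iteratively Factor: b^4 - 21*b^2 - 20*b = (b + 4)*(b^3 - 4*b^2 - 5*b) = (b - 5)*(b + 4)*(b^2 + b) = b*(b - 5)*(b + 4)*(b + 1)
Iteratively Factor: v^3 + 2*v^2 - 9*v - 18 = (v + 2)*(v^2 - 9) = (v - 3)*(v + 2)*(v + 3)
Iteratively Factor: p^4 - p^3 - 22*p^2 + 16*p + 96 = (p - 3)*(p^3 + 2*p^2 - 16*p - 32) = (p - 3)*(p + 4)*(p^2 - 2*p - 8) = (p - 4)*(p - 3)*(p + 4)*(p + 2)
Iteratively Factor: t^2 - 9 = (t + 3)*(t - 3)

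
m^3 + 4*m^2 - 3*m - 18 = (m - 2)*(m + 3)^2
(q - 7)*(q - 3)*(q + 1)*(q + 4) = q^4 - 5*q^3 - 25*q^2 + 65*q + 84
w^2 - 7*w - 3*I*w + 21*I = (w - 7)*(w - 3*I)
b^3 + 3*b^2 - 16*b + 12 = (b - 2)*(b - 1)*(b + 6)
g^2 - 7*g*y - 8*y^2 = (g - 8*y)*(g + y)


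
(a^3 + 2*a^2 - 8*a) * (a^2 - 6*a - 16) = a^5 - 4*a^4 - 36*a^3 + 16*a^2 + 128*a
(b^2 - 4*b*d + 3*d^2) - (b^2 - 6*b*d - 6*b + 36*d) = 2*b*d + 6*b + 3*d^2 - 36*d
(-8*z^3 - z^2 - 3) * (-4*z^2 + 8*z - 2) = 32*z^5 - 60*z^4 + 8*z^3 + 14*z^2 - 24*z + 6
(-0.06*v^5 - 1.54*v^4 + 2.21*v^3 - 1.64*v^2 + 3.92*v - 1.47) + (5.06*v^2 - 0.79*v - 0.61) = -0.06*v^5 - 1.54*v^4 + 2.21*v^3 + 3.42*v^2 + 3.13*v - 2.08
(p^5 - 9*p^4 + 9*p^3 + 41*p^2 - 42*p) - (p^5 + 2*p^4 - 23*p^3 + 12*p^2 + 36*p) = -11*p^4 + 32*p^3 + 29*p^2 - 78*p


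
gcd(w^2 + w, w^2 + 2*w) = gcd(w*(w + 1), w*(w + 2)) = w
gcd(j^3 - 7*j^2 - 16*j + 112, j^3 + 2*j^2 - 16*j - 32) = j^2 - 16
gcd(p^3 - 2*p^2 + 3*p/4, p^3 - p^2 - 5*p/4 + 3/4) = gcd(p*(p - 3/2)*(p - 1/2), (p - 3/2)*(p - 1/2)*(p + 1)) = p^2 - 2*p + 3/4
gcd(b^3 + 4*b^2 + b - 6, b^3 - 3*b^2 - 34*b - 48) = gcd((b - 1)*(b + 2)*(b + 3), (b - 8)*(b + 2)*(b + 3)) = b^2 + 5*b + 6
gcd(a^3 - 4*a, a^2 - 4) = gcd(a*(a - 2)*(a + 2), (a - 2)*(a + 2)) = a^2 - 4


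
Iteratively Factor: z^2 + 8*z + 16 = (z + 4)*(z + 4)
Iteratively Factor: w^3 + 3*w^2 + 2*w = (w)*(w^2 + 3*w + 2) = w*(w + 1)*(w + 2)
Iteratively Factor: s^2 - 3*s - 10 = (s - 5)*(s + 2)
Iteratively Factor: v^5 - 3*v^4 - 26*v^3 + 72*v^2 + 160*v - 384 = (v - 4)*(v^4 + v^3 - 22*v^2 - 16*v + 96) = (v - 4)*(v + 3)*(v^3 - 2*v^2 - 16*v + 32) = (v - 4)*(v + 3)*(v + 4)*(v^2 - 6*v + 8) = (v - 4)*(v - 2)*(v + 3)*(v + 4)*(v - 4)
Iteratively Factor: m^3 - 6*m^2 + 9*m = (m)*(m^2 - 6*m + 9) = m*(m - 3)*(m - 3)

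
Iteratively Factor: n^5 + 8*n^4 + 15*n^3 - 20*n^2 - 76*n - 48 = (n + 4)*(n^4 + 4*n^3 - n^2 - 16*n - 12) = (n + 2)*(n + 4)*(n^3 + 2*n^2 - 5*n - 6) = (n - 2)*(n + 2)*(n + 4)*(n^2 + 4*n + 3) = (n - 2)*(n + 1)*(n + 2)*(n + 4)*(n + 3)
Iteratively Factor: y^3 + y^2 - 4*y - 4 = (y - 2)*(y^2 + 3*y + 2) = (y - 2)*(y + 1)*(y + 2)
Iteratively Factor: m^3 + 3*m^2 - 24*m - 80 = (m + 4)*(m^2 - m - 20) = (m - 5)*(m + 4)*(m + 4)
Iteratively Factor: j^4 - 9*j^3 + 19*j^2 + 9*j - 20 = (j - 1)*(j^3 - 8*j^2 + 11*j + 20) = (j - 1)*(j + 1)*(j^2 - 9*j + 20) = (j - 5)*(j - 1)*(j + 1)*(j - 4)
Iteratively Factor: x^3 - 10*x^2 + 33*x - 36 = (x - 4)*(x^2 - 6*x + 9) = (x - 4)*(x - 3)*(x - 3)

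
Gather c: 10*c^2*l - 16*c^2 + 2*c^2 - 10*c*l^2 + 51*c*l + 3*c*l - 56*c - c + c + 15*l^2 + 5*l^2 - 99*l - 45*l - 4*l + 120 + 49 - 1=c^2*(10*l - 14) + c*(-10*l^2 + 54*l - 56) + 20*l^2 - 148*l + 168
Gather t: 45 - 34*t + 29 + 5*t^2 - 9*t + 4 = 5*t^2 - 43*t + 78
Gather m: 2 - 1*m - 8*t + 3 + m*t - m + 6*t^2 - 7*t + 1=m*(t - 2) + 6*t^2 - 15*t + 6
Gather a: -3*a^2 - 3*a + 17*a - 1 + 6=-3*a^2 + 14*a + 5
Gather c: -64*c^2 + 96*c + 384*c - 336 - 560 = -64*c^2 + 480*c - 896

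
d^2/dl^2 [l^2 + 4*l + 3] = 2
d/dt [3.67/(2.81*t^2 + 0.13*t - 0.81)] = (-20.6254*t - 0.4771)/(2.81*t^2 + 0.13*t - 0.81)^2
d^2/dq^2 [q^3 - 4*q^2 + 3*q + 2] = 6*q - 8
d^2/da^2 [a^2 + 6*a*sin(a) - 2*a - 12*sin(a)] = -6*a*sin(a) + 12*sqrt(2)*sin(a + pi/4) + 2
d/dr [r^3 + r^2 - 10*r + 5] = 3*r^2 + 2*r - 10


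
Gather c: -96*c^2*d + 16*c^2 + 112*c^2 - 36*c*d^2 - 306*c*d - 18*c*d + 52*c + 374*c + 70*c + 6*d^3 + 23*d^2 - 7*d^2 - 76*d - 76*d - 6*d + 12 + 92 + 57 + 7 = c^2*(128 - 96*d) + c*(-36*d^2 - 324*d + 496) + 6*d^3 + 16*d^2 - 158*d + 168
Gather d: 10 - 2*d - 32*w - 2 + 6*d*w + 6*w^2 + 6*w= d*(6*w - 2) + 6*w^2 - 26*w + 8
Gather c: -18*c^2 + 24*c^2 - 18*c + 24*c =6*c^2 + 6*c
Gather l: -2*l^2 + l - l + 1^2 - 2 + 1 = -2*l^2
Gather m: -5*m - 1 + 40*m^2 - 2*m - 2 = 40*m^2 - 7*m - 3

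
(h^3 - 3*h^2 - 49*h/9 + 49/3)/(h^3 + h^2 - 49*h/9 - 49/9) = (h - 3)/(h + 1)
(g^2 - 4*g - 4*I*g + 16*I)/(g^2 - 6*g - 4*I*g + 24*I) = (g - 4)/(g - 6)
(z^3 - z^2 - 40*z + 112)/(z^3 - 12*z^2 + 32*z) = (z^2 + 3*z - 28)/(z*(z - 8))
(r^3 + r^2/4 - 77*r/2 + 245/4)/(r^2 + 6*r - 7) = (4*r^2 - 27*r + 35)/(4*(r - 1))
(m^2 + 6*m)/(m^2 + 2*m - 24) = m/(m - 4)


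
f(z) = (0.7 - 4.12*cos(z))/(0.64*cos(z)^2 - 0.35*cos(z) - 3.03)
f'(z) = (0.7 - 4.12*cos(z))*(1.28*sin(z)*cos(z) - 0.35*sin(z))/(0.64*cos(z)^2 - 0.35*cos(z) - 3.03)^2 + 4.12*sin(z)/(0.64*cos(z)^2 - 0.35*cos(z) - 3.03)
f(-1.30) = 0.13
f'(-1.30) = 1.29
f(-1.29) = 0.14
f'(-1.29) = 1.29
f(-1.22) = 0.23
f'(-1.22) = 1.26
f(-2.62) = -1.90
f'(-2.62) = 1.53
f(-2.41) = -1.56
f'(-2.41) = 1.70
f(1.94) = -0.78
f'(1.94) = -1.57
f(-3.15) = -2.36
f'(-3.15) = -0.03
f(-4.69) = -0.26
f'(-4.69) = -1.40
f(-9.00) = -2.04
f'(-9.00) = 1.36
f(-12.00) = 0.97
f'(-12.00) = -0.90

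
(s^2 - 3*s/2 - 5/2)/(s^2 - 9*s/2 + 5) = (s + 1)/(s - 2)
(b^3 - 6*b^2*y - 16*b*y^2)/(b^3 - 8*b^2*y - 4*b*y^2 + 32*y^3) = b/(b - 2*y)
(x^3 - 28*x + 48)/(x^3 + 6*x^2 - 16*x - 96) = (x - 2)/(x + 4)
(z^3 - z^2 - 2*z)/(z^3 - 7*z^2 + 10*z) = (z + 1)/(z - 5)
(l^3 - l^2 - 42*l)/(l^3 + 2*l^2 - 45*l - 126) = l/(l + 3)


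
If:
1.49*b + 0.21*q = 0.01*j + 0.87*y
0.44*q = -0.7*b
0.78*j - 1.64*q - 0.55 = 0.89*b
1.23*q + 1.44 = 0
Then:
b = 0.74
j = -0.92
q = -1.17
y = 0.99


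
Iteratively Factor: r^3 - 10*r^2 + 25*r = (r - 5)*(r^2 - 5*r) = (r - 5)^2*(r)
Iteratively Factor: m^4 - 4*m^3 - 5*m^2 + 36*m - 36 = (m + 3)*(m^3 - 7*m^2 + 16*m - 12) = (m - 2)*(m + 3)*(m^2 - 5*m + 6) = (m - 3)*(m - 2)*(m + 3)*(m - 2)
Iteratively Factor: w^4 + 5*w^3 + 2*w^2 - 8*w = (w + 4)*(w^3 + w^2 - 2*w) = w*(w + 4)*(w^2 + w - 2) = w*(w - 1)*(w + 4)*(w + 2)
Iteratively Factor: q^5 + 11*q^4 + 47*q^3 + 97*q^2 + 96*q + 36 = (q + 2)*(q^4 + 9*q^3 + 29*q^2 + 39*q + 18) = (q + 2)*(q + 3)*(q^3 + 6*q^2 + 11*q + 6) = (q + 2)*(q + 3)^2*(q^2 + 3*q + 2) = (q + 2)^2*(q + 3)^2*(q + 1)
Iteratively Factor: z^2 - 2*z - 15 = (z - 5)*(z + 3)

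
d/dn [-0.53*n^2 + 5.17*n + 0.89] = 5.17 - 1.06*n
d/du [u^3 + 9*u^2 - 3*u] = 3*u^2 + 18*u - 3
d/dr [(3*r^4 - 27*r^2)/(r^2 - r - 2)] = 3*r*(-r*(2*r - 1)*(r^2 - 9) + 2*(9 - 2*r^2)*(-r^2 + r + 2))/(-r^2 + r + 2)^2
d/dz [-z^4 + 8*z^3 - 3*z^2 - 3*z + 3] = -4*z^3 + 24*z^2 - 6*z - 3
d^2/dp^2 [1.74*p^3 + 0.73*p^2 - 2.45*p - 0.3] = 10.44*p + 1.46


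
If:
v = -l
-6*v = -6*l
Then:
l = 0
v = 0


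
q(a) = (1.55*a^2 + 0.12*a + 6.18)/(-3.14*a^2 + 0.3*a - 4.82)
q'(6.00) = 0.01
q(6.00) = -0.54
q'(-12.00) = -0.00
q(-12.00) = -0.49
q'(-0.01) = -0.11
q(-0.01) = -1.28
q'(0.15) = 0.05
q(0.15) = -1.29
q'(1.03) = 0.37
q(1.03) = -1.01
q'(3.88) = 0.04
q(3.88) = -0.59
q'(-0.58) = -0.44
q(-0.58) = -1.10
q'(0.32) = 0.21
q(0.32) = -1.26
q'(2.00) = 0.17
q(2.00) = -0.75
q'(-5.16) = -0.01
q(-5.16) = -0.52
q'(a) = (3.1*a + 0.12)/(-3.14*a^2 + 0.3*a - 4.82) + (6.28*a - 0.3)*(1.55*a^2 + 0.12*a + 6.18)/(-3.14*a^2 + 0.3*a - 4.82)^2 = (0.8418*a^2 + 23.8684*a - 2.4324)/(9.8596*a^4 - 1.884*a^3 + 30.3596*a^2 - 2.892*a + 23.2324)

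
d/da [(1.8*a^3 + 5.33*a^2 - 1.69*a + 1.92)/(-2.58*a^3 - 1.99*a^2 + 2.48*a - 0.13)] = (-1.77635683940025e-15*a^5 + 10.1694*a^4 + 0.207599999999998*a^3 + 24.0141*a^2 + 6.2558*a - 4.5419)/(6.6564*a^6 + 10.2684*a^5 - 8.8367*a^4 - 9.1996*a^3 + 6.6678*a^2 - 0.6448*a + 0.0169)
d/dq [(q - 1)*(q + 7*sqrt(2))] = 2*q - 1 + 7*sqrt(2)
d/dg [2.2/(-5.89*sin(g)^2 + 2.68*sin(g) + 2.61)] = (25.916*sin(g) - 5.896)*cos(g)/(-5.89*sin(g)^2 + 2.68*sin(g) + 2.61)^2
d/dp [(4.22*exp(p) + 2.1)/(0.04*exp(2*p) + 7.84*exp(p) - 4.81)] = (-(0.08*exp(p) + 7.84)*(4.22*exp(p) + 2.1) + 0.1688*exp(2*p) + 33.0848*exp(p) - 20.2982)*exp(p)/(0.04*exp(2*p) + 7.84*exp(p) - 4.81)^2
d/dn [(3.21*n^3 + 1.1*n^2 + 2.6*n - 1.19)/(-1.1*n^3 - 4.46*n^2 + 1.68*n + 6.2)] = (-13.1066*n^4 + 16.5056*n^3 + 69.223*n^2 + 3.0252*n + 18.1192)/(1.21*n^6 + 9.812*n^5 + 16.1956*n^4 - 28.6256*n^3 - 52.4816*n^2 + 20.832*n + 38.44)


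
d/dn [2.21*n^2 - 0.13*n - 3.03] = 4.42*n - 0.13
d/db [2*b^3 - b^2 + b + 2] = 6*b^2 - 2*b + 1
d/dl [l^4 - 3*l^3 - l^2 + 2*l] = 4*l^3 - 9*l^2 - 2*l + 2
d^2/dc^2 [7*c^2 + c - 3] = 14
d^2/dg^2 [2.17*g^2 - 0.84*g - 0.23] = 4.34000000000000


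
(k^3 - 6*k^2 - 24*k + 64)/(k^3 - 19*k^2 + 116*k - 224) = (k^2 + 2*k - 8)/(k^2 - 11*k + 28)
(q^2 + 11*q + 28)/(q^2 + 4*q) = (q + 7)/q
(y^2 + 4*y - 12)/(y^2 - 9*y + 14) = (y + 6)/(y - 7)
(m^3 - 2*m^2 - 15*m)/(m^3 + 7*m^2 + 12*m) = (m - 5)/(m + 4)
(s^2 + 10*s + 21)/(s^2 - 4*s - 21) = (s + 7)/(s - 7)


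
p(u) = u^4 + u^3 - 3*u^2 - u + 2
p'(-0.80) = 3.67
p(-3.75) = 108.58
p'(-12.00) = -6409.00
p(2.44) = 31.67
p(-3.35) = 60.03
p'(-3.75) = -147.25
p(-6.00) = 980.00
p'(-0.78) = 3.61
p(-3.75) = 108.58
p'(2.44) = 60.33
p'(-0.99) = 4.00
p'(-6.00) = -721.00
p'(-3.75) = -147.25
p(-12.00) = 18590.00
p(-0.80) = 0.78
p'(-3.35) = -97.61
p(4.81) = 574.35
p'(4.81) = 484.69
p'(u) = 4*u^3 + 3*u^2 - 6*u - 1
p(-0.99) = 0.04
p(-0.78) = 0.85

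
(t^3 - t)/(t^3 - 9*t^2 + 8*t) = (t + 1)/(t - 8)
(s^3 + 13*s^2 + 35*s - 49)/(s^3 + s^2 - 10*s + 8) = (s^2 + 14*s + 49)/(s^2 + 2*s - 8)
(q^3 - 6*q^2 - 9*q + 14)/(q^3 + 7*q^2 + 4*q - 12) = (q - 7)/(q + 6)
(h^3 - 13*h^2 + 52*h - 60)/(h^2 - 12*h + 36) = (h^2 - 7*h + 10)/(h - 6)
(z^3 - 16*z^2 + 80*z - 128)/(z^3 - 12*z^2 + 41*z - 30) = (z^3 - 16*z^2 + 80*z - 128)/(z^3 - 12*z^2 + 41*z - 30)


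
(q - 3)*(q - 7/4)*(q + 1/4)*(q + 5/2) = q^4 - 2*q^3 - 115*q^2/16 + 367*q/32 + 105/32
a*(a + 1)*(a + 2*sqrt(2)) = a^3 + a^2 + 2*sqrt(2)*a^2 + 2*sqrt(2)*a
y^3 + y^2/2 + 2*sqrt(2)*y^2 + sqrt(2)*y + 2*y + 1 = (y + 1/2)*(y + sqrt(2))^2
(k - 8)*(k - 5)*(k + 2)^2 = k^4 - 9*k^3 - 8*k^2 + 108*k + 160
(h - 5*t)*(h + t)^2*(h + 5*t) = h^4 + 2*h^3*t - 24*h^2*t^2 - 50*h*t^3 - 25*t^4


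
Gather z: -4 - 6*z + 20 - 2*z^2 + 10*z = -2*z^2 + 4*z + 16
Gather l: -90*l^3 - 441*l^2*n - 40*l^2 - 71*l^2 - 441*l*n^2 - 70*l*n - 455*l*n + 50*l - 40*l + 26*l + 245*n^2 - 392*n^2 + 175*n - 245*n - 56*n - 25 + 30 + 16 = -90*l^3 + l^2*(-441*n - 111) + l*(-441*n^2 - 525*n + 36) - 147*n^2 - 126*n + 21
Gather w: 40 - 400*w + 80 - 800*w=120 - 1200*w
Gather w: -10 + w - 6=w - 16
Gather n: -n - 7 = -n - 7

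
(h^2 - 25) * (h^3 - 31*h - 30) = h^5 - 56*h^3 - 30*h^2 + 775*h + 750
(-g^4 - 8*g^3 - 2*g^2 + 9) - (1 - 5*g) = -g^4 - 8*g^3 - 2*g^2 + 5*g + 8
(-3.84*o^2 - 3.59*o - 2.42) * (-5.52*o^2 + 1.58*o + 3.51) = 21.1968*o^4 + 13.7496*o^3 - 5.7922*o^2 - 16.4245*o - 8.4942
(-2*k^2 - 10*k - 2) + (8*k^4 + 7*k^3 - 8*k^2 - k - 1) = 8*k^4 + 7*k^3 - 10*k^2 - 11*k - 3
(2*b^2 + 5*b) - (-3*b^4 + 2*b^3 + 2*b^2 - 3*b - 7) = 3*b^4 - 2*b^3 + 8*b + 7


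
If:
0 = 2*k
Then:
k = 0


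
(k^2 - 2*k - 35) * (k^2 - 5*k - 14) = k^4 - 7*k^3 - 39*k^2 + 203*k + 490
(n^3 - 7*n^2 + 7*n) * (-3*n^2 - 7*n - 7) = -3*n^5 + 14*n^4 + 21*n^3 - 49*n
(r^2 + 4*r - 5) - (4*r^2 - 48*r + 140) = -3*r^2 + 52*r - 145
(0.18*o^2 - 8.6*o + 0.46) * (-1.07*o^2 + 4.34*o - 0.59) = -0.1926*o^4 + 9.9832*o^3 - 37.9224*o^2 + 7.0704*o - 0.2714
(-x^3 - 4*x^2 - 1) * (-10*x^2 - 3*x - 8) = 10*x^5 + 43*x^4 + 20*x^3 + 42*x^2 + 3*x + 8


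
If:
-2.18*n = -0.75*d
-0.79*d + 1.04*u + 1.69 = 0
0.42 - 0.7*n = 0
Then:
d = 1.74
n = 0.60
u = -0.30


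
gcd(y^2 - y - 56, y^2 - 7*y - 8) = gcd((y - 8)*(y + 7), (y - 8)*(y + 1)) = y - 8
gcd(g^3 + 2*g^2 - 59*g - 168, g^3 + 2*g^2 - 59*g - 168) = g^3 + 2*g^2 - 59*g - 168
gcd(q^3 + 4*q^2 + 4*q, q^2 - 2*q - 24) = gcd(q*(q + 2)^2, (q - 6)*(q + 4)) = 1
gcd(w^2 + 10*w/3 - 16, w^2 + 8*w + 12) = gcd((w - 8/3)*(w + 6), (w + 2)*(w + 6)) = w + 6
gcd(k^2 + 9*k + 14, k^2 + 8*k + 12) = k + 2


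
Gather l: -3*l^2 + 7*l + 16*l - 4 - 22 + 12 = -3*l^2 + 23*l - 14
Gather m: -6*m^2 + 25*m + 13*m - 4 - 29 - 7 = -6*m^2 + 38*m - 40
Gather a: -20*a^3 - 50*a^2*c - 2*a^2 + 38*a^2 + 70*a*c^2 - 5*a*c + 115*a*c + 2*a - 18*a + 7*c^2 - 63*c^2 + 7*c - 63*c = -20*a^3 + a^2*(36 - 50*c) + a*(70*c^2 + 110*c - 16) - 56*c^2 - 56*c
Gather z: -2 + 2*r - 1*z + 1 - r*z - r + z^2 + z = -r*z + r + z^2 - 1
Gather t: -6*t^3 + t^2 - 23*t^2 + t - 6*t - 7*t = -6*t^3 - 22*t^2 - 12*t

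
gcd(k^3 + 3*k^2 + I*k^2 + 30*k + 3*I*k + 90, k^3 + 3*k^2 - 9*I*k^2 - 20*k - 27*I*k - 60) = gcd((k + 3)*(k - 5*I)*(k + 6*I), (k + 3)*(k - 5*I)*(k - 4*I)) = k^2 + k*(3 - 5*I) - 15*I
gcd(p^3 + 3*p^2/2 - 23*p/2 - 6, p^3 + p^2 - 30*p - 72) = p + 4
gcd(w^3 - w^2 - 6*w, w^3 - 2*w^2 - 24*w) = w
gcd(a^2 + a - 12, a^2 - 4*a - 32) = a + 4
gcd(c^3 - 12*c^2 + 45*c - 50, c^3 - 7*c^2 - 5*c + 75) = c^2 - 10*c + 25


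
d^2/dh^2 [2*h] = 0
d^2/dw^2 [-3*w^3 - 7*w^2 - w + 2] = -18*w - 14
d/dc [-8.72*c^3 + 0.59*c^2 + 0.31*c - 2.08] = -26.16*c^2 + 1.18*c + 0.31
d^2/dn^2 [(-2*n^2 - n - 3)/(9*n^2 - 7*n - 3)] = 18*(-23*n^3 - 99*n^2 + 54*n - 25)/(729*n^6 - 1701*n^5 + 594*n^4 + 791*n^3 - 198*n^2 - 189*n - 27)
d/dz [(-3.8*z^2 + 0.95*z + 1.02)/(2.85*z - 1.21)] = (-10.83*z^2 + 9.196*z - 4.0565)/(8.1225*z^2 - 6.897*z + 1.4641)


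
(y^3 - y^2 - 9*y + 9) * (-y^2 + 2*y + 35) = -y^5 + 3*y^4 + 42*y^3 - 62*y^2 - 297*y + 315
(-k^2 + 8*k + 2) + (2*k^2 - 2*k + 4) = k^2 + 6*k + 6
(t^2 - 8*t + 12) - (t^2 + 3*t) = 12 - 11*t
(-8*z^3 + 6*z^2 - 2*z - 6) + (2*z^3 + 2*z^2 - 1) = -6*z^3 + 8*z^2 - 2*z - 7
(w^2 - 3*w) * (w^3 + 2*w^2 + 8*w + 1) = w^5 - w^4 + 2*w^3 - 23*w^2 - 3*w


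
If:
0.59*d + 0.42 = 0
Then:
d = -0.71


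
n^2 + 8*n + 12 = (n + 2)*(n + 6)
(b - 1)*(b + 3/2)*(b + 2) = b^3 + 5*b^2/2 - b/2 - 3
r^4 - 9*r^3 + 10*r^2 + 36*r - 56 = (r - 7)*(r - 2)^2*(r + 2)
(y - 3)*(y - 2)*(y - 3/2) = y^3 - 13*y^2/2 + 27*y/2 - 9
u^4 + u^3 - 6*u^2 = u^2*(u - 2)*(u + 3)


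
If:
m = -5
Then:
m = -5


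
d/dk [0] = 0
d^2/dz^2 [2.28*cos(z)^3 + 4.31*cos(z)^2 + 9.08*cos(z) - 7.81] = -10.79*cos(z) - 8.62*cos(2*z) - 5.13*cos(3*z)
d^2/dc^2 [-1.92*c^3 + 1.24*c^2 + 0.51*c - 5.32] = 2.48 - 11.52*c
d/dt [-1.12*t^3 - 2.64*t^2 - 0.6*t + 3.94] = -3.36*t^2 - 5.28*t - 0.6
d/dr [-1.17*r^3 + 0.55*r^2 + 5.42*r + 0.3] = -3.51*r^2 + 1.1*r + 5.42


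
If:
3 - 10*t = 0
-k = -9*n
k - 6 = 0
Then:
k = 6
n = 2/3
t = 3/10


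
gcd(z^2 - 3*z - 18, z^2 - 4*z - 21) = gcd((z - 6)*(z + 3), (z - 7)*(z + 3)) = z + 3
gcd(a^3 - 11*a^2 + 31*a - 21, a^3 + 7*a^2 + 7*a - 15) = a - 1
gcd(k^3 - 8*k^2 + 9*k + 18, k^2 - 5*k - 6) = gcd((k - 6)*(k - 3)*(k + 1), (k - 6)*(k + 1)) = k^2 - 5*k - 6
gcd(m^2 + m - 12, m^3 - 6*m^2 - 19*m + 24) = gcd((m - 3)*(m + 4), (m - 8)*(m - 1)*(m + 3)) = 1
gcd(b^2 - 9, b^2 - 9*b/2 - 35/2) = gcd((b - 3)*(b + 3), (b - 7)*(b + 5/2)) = 1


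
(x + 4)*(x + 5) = x^2 + 9*x + 20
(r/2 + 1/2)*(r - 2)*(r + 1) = r^3/2 - 3*r/2 - 1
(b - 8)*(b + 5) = b^2 - 3*b - 40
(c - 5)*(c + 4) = c^2 - c - 20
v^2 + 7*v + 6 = (v + 1)*(v + 6)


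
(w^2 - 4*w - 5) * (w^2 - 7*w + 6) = w^4 - 11*w^3 + 29*w^2 + 11*w - 30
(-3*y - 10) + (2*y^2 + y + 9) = 2*y^2 - 2*y - 1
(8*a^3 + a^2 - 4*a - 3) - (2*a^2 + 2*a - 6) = 8*a^3 - a^2 - 6*a + 3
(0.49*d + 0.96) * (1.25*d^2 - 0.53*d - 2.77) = 0.6125*d^3 + 0.9403*d^2 - 1.8661*d - 2.6592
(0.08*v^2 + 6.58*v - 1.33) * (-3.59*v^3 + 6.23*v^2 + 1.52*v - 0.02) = -0.2872*v^5 - 23.1238*v^4 + 45.8897*v^3 + 1.7141*v^2 - 2.1532*v + 0.0266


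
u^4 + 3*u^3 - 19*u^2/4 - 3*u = u*(u - 3/2)*(u + 1/2)*(u + 4)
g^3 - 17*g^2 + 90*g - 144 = (g - 8)*(g - 6)*(g - 3)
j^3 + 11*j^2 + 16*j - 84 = (j - 2)*(j + 6)*(j + 7)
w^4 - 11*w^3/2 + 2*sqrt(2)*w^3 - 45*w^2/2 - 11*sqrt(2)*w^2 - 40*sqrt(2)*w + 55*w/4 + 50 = (w - 8)*(w + 5/2)*(w - sqrt(2)/2)*(w + 5*sqrt(2)/2)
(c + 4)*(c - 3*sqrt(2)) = c^2 - 3*sqrt(2)*c + 4*c - 12*sqrt(2)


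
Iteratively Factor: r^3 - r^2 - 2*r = (r)*(r^2 - r - 2) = r*(r + 1)*(r - 2)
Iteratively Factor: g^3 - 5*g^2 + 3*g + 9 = (g - 3)*(g^2 - 2*g - 3) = (g - 3)^2*(g + 1)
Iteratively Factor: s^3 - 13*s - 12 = (s + 3)*(s^2 - 3*s - 4) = (s + 1)*(s + 3)*(s - 4)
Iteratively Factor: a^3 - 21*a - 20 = (a - 5)*(a^2 + 5*a + 4) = (a - 5)*(a + 1)*(a + 4)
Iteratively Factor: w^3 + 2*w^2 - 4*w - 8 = (w + 2)*(w^2 - 4) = (w - 2)*(w + 2)*(w + 2)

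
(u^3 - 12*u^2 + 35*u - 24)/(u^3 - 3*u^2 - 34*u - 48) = (u^2 - 4*u + 3)/(u^2 + 5*u + 6)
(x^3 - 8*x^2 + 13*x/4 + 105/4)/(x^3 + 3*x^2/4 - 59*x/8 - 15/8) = 2*(2*x^2 - 11*x - 21)/(4*x^2 + 13*x + 3)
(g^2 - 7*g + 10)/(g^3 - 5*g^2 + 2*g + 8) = (g - 5)/(g^2 - 3*g - 4)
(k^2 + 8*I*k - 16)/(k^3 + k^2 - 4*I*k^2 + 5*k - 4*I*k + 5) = (k^2 + 8*I*k - 16)/(k^3 + k^2*(1 - 4*I) + k*(5 - 4*I) + 5)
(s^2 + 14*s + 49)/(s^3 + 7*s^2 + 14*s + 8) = (s^2 + 14*s + 49)/(s^3 + 7*s^2 + 14*s + 8)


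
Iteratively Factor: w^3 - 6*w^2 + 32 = (w - 4)*(w^2 - 2*w - 8) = (w - 4)^2*(w + 2)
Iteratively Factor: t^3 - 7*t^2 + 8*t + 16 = (t + 1)*(t^2 - 8*t + 16) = (t - 4)*(t + 1)*(t - 4)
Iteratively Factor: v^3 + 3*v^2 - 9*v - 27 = (v + 3)*(v^2 - 9) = (v - 3)*(v + 3)*(v + 3)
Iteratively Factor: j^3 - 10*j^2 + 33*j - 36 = (j - 3)*(j^2 - 7*j + 12) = (j - 4)*(j - 3)*(j - 3)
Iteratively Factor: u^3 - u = (u)*(u^2 - 1) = u*(u + 1)*(u - 1)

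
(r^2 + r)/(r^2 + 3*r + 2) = r/(r + 2)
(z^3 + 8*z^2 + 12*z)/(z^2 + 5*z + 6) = z*(z + 6)/(z + 3)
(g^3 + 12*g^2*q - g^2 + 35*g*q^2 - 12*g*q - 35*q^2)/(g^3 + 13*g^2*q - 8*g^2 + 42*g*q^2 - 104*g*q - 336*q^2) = (g^2 + 5*g*q - g - 5*q)/(g^2 + 6*g*q - 8*g - 48*q)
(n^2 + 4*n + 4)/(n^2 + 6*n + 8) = (n + 2)/(n + 4)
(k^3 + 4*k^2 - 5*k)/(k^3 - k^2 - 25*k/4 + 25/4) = 4*k*(k + 5)/(4*k^2 - 25)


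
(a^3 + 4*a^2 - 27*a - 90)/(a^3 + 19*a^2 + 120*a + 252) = (a^2 - 2*a - 15)/(a^2 + 13*a + 42)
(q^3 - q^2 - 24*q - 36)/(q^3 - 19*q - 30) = (q - 6)/(q - 5)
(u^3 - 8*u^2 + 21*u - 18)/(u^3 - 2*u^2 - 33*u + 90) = (u^2 - 5*u + 6)/(u^2 + u - 30)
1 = 1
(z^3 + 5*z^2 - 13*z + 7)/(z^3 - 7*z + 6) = (z^2 + 6*z - 7)/(z^2 + z - 6)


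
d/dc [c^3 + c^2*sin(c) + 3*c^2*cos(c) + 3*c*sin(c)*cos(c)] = -3*c^2*sin(c) + c^2*cos(c) + 3*c^2 + 2*c*sin(c) + 6*c*cos(c) + 3*c*cos(2*c) + 3*sin(2*c)/2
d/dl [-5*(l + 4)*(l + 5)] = -10*l - 45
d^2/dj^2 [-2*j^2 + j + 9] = -4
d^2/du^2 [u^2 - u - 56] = 2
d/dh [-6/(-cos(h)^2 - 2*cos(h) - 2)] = 12*(cos(h) + 1)*sin(h)/(cos(h)^2 + 2*cos(h) + 2)^2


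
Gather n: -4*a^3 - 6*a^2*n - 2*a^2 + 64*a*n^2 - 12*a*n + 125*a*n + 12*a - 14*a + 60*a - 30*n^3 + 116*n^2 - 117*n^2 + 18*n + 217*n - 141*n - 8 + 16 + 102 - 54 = -4*a^3 - 2*a^2 + 58*a - 30*n^3 + n^2*(64*a - 1) + n*(-6*a^2 + 113*a + 94) + 56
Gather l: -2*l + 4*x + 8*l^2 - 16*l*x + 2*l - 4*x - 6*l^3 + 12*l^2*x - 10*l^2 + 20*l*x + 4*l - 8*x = -6*l^3 + l^2*(12*x - 2) + l*(4*x + 4) - 8*x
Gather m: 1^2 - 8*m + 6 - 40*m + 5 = 12 - 48*m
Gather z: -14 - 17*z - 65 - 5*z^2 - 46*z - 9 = -5*z^2 - 63*z - 88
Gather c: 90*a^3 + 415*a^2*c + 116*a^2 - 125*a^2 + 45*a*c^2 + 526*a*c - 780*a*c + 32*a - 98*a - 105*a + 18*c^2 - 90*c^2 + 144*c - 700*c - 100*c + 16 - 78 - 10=90*a^3 - 9*a^2 - 171*a + c^2*(45*a - 72) + c*(415*a^2 - 254*a - 656) - 72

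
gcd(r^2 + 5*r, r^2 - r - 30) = r + 5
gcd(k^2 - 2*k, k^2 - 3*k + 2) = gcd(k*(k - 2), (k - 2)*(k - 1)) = k - 2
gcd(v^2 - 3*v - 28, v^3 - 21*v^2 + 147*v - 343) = v - 7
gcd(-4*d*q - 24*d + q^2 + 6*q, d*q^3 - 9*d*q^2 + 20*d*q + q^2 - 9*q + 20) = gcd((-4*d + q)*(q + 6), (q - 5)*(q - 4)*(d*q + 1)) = 1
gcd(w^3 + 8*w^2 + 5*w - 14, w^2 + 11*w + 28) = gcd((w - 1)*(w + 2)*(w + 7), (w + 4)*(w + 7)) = w + 7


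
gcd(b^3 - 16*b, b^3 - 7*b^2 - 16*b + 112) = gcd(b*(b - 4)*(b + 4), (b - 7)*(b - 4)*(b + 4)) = b^2 - 16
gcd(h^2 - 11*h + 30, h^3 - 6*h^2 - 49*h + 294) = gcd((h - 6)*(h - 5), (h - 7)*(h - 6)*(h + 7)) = h - 6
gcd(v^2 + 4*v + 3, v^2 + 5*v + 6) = v + 3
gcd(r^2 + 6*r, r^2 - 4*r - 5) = 1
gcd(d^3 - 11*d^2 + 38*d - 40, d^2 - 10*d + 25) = d - 5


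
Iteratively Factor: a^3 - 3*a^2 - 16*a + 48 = (a + 4)*(a^2 - 7*a + 12) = (a - 3)*(a + 4)*(a - 4)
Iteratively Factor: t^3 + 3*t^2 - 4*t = (t)*(t^2 + 3*t - 4) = t*(t - 1)*(t + 4)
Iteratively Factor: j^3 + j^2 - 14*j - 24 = (j - 4)*(j^2 + 5*j + 6) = (j - 4)*(j + 3)*(j + 2)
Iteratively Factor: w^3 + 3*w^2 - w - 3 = (w - 1)*(w^2 + 4*w + 3) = (w - 1)*(w + 3)*(w + 1)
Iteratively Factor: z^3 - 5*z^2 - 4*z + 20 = (z - 5)*(z^2 - 4) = (z - 5)*(z - 2)*(z + 2)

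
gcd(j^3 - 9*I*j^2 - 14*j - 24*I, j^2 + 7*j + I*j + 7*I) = j + I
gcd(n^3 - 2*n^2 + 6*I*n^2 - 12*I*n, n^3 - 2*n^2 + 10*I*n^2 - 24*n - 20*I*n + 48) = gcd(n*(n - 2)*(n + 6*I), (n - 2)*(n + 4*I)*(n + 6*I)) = n^2 + n*(-2 + 6*I) - 12*I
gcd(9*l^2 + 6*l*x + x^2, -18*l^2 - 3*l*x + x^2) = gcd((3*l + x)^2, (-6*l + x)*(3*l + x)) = 3*l + x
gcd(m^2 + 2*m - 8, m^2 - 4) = m - 2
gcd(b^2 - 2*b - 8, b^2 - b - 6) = b + 2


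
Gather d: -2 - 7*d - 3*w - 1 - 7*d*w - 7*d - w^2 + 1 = d*(-7*w - 14) - w^2 - 3*w - 2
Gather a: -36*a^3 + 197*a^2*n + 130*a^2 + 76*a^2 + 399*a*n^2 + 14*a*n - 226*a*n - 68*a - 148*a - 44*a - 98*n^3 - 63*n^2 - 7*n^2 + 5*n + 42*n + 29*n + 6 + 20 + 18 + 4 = -36*a^3 + a^2*(197*n + 206) + a*(399*n^2 - 212*n - 260) - 98*n^3 - 70*n^2 + 76*n + 48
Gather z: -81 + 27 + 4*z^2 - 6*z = 4*z^2 - 6*z - 54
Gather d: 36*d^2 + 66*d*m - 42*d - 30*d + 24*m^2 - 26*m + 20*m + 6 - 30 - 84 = 36*d^2 + d*(66*m - 72) + 24*m^2 - 6*m - 108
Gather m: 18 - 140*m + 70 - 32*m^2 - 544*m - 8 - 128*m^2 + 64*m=-160*m^2 - 620*m + 80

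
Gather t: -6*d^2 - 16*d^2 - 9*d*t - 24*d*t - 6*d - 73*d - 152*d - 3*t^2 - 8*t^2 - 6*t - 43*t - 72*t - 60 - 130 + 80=-22*d^2 - 231*d - 11*t^2 + t*(-33*d - 121) - 110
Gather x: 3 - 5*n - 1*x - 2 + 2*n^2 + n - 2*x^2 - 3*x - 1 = 2*n^2 - 4*n - 2*x^2 - 4*x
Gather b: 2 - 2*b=2 - 2*b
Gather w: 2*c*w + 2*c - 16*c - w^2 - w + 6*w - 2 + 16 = -14*c - w^2 + w*(2*c + 5) + 14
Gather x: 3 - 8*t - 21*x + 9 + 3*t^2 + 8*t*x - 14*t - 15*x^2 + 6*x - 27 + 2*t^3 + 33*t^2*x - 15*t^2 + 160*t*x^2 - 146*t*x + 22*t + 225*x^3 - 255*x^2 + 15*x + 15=2*t^3 - 12*t^2 + 225*x^3 + x^2*(160*t - 270) + x*(33*t^2 - 138*t)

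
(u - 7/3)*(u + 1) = u^2 - 4*u/3 - 7/3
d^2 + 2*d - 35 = (d - 5)*(d + 7)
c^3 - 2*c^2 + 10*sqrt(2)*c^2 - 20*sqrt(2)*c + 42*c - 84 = (c - 2)*(c + 3*sqrt(2))*(c + 7*sqrt(2))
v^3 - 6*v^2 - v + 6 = (v - 6)*(v - 1)*(v + 1)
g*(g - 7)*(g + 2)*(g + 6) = g^4 + g^3 - 44*g^2 - 84*g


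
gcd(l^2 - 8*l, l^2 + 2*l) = l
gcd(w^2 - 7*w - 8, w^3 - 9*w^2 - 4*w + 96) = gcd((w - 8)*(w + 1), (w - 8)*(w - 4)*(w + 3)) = w - 8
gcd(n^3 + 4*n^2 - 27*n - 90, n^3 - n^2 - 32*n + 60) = n^2 + n - 30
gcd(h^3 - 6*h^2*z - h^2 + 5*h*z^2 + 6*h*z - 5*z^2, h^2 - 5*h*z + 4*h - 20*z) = -h + 5*z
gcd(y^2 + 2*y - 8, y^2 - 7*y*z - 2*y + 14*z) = y - 2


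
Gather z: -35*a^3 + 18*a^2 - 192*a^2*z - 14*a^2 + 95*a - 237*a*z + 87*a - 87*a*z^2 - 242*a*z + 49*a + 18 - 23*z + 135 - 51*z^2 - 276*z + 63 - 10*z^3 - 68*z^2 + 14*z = -35*a^3 + 4*a^2 + 231*a - 10*z^3 + z^2*(-87*a - 119) + z*(-192*a^2 - 479*a - 285) + 216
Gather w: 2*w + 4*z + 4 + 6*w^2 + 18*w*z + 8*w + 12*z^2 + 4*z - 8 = 6*w^2 + w*(18*z + 10) + 12*z^2 + 8*z - 4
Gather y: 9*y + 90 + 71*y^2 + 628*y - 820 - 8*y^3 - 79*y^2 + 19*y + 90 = -8*y^3 - 8*y^2 + 656*y - 640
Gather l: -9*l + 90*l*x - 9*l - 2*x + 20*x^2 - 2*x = l*(90*x - 18) + 20*x^2 - 4*x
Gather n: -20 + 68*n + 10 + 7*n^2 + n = 7*n^2 + 69*n - 10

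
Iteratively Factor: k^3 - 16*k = (k)*(k^2 - 16) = k*(k - 4)*(k + 4)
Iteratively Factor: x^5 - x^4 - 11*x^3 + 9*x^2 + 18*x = (x - 2)*(x^4 + x^3 - 9*x^2 - 9*x) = (x - 3)*(x - 2)*(x^3 + 4*x^2 + 3*x) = (x - 3)*(x - 2)*(x + 3)*(x^2 + x) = (x - 3)*(x - 2)*(x + 1)*(x + 3)*(x)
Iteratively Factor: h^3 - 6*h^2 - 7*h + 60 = (h - 4)*(h^2 - 2*h - 15) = (h - 4)*(h + 3)*(h - 5)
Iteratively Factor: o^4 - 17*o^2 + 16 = (o - 4)*(o^3 + 4*o^2 - o - 4) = (o - 4)*(o - 1)*(o^2 + 5*o + 4) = (o - 4)*(o - 1)*(o + 4)*(o + 1)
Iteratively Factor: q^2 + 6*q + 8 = (q + 4)*(q + 2)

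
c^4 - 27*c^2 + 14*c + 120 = (c - 4)*(c - 3)*(c + 2)*(c + 5)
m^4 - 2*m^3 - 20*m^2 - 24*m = m*(m - 6)*(m + 2)^2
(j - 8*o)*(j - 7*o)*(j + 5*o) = j^3 - 10*j^2*o - 19*j*o^2 + 280*o^3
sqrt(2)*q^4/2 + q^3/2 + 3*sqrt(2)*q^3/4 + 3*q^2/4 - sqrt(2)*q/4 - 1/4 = (q/2 + 1/2)*(q - 1/2)*(q + sqrt(2)/2)*(sqrt(2)*q + sqrt(2))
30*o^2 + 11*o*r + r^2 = (5*o + r)*(6*o + r)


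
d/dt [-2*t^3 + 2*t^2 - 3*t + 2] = -6*t^2 + 4*t - 3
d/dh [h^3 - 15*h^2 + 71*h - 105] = 3*h^2 - 30*h + 71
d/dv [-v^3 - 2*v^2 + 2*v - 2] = -3*v^2 - 4*v + 2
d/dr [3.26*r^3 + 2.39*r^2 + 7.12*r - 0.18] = 9.78*r^2 + 4.78*r + 7.12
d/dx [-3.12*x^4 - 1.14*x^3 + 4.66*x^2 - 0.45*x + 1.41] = -12.48*x^3 - 3.42*x^2 + 9.32*x - 0.45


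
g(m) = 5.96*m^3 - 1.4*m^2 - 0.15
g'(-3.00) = 169.32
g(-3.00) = -173.67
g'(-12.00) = 2608.32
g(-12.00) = -10500.63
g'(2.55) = 109.12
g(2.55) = 89.57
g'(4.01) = 276.28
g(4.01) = 361.65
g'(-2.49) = 117.83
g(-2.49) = -100.84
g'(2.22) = 81.90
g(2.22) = 58.16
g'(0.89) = 11.67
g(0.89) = 2.94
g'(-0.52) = 6.29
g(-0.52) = -1.37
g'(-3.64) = 247.09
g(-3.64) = -306.14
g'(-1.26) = 31.91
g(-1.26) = -14.29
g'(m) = 17.88*m^2 - 2.8*m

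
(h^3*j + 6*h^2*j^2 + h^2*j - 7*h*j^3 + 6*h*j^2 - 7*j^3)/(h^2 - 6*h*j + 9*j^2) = j*(h^3 + 6*h^2*j + h^2 - 7*h*j^2 + 6*h*j - 7*j^2)/(h^2 - 6*h*j + 9*j^2)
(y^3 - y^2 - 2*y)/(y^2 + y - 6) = y*(y + 1)/(y + 3)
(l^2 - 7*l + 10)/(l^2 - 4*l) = (l^2 - 7*l + 10)/(l*(l - 4))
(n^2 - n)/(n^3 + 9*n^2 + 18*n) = (n - 1)/(n^2 + 9*n + 18)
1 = 1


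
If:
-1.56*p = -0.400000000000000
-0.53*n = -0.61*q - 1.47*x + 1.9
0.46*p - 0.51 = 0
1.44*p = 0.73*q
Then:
No Solution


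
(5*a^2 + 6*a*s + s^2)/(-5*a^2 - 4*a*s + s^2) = (5*a + s)/(-5*a + s)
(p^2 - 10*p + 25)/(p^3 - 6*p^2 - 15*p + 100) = 1/(p + 4)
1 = 1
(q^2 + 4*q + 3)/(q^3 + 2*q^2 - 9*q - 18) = (q + 1)/(q^2 - q - 6)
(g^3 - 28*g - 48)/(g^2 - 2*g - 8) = (g^2 - 2*g - 24)/(g - 4)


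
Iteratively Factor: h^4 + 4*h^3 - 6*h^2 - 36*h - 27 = (h + 3)*(h^3 + h^2 - 9*h - 9) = (h - 3)*(h + 3)*(h^2 + 4*h + 3) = (h - 3)*(h + 1)*(h + 3)*(h + 3)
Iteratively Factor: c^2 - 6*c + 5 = (c - 5)*(c - 1)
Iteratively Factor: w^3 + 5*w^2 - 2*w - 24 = (w + 3)*(w^2 + 2*w - 8) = (w - 2)*(w + 3)*(w + 4)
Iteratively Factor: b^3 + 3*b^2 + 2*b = (b + 2)*(b^2 + b) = (b + 1)*(b + 2)*(b)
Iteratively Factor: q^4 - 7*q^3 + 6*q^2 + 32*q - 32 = (q - 4)*(q^3 - 3*q^2 - 6*q + 8) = (q - 4)*(q + 2)*(q^2 - 5*q + 4) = (q - 4)*(q - 1)*(q + 2)*(q - 4)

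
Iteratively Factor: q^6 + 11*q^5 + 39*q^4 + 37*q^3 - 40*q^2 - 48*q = (q + 4)*(q^5 + 7*q^4 + 11*q^3 - 7*q^2 - 12*q) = (q + 4)^2*(q^4 + 3*q^3 - q^2 - 3*q) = q*(q + 4)^2*(q^3 + 3*q^2 - q - 3) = q*(q + 1)*(q + 4)^2*(q^2 + 2*q - 3) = q*(q + 1)*(q + 3)*(q + 4)^2*(q - 1)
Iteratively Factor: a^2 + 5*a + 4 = (a + 1)*(a + 4)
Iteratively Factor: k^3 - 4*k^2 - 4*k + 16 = (k - 4)*(k^2 - 4) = (k - 4)*(k - 2)*(k + 2)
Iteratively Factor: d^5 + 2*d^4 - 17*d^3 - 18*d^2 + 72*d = (d)*(d^4 + 2*d^3 - 17*d^2 - 18*d + 72) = d*(d + 3)*(d^3 - d^2 - 14*d + 24) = d*(d - 2)*(d + 3)*(d^2 + d - 12) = d*(d - 2)*(d + 3)*(d + 4)*(d - 3)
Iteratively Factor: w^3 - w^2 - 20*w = (w - 5)*(w^2 + 4*w) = (w - 5)*(w + 4)*(w)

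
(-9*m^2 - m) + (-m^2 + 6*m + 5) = -10*m^2 + 5*m + 5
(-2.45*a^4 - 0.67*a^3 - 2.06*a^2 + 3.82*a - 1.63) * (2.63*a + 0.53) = -6.4435*a^5 - 3.0606*a^4 - 5.7729*a^3 + 8.9548*a^2 - 2.2623*a - 0.8639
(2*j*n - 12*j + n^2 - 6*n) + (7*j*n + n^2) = 9*j*n - 12*j + 2*n^2 - 6*n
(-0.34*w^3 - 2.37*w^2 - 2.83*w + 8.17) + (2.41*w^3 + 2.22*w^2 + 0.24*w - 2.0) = 2.07*w^3 - 0.15*w^2 - 2.59*w + 6.17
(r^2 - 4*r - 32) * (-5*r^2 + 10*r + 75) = -5*r^4 + 30*r^3 + 195*r^2 - 620*r - 2400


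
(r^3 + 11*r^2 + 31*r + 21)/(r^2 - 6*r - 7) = (r^2 + 10*r + 21)/(r - 7)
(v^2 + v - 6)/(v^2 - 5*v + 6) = (v + 3)/(v - 3)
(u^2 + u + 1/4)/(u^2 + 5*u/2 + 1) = (u + 1/2)/(u + 2)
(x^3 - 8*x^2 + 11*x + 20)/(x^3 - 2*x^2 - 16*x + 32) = (x^2 - 4*x - 5)/(x^2 + 2*x - 8)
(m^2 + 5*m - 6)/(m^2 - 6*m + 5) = (m + 6)/(m - 5)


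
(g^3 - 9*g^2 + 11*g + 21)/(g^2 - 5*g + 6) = (g^2 - 6*g - 7)/(g - 2)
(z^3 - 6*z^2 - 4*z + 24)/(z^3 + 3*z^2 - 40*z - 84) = (z - 2)/(z + 7)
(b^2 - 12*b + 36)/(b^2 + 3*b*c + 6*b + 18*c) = (b^2 - 12*b + 36)/(b^2 + 3*b*c + 6*b + 18*c)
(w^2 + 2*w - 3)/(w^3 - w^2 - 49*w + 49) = (w + 3)/(w^2 - 49)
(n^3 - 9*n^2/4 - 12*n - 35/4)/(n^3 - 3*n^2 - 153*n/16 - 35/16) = 4*(n + 1)/(4*n + 1)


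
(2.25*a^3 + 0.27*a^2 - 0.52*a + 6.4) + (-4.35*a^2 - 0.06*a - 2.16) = 2.25*a^3 - 4.08*a^2 - 0.58*a + 4.24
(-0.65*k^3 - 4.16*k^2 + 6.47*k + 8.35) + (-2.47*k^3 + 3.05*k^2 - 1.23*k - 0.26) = -3.12*k^3 - 1.11*k^2 + 5.24*k + 8.09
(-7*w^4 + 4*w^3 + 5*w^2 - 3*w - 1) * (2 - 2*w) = 14*w^5 - 22*w^4 - 2*w^3 + 16*w^2 - 4*w - 2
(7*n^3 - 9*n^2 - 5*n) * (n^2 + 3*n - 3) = 7*n^5 + 12*n^4 - 53*n^3 + 12*n^2 + 15*n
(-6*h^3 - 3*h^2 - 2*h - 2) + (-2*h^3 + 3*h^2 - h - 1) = -8*h^3 - 3*h - 3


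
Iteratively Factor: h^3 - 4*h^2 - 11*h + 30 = (h - 2)*(h^2 - 2*h - 15) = (h - 5)*(h - 2)*(h + 3)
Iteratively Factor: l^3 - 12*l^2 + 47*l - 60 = (l - 5)*(l^2 - 7*l + 12) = (l - 5)*(l - 4)*(l - 3)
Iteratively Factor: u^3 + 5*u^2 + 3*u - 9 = (u - 1)*(u^2 + 6*u + 9) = (u - 1)*(u + 3)*(u + 3)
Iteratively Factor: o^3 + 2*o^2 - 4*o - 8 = (o + 2)*(o^2 - 4) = (o - 2)*(o + 2)*(o + 2)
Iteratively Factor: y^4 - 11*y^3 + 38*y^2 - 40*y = (y - 2)*(y^3 - 9*y^2 + 20*y) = y*(y - 2)*(y^2 - 9*y + 20) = y*(y - 5)*(y - 2)*(y - 4)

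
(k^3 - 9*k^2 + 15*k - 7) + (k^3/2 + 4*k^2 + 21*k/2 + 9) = 3*k^3/2 - 5*k^2 + 51*k/2 + 2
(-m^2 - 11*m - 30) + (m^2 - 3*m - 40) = -14*m - 70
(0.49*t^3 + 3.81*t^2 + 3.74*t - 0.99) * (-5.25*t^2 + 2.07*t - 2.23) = -2.5725*t^5 - 18.9882*t^4 - 12.841*t^3 + 4.443*t^2 - 10.3895*t + 2.2077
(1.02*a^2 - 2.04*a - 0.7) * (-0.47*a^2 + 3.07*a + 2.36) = -0.4794*a^4 + 4.0902*a^3 - 3.5266*a^2 - 6.9634*a - 1.652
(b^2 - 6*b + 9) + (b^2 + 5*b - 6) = 2*b^2 - b + 3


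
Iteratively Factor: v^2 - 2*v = (v)*(v - 2)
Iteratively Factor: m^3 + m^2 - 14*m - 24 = (m - 4)*(m^2 + 5*m + 6) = (m - 4)*(m + 3)*(m + 2)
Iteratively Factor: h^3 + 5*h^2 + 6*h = (h + 2)*(h^2 + 3*h) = h*(h + 2)*(h + 3)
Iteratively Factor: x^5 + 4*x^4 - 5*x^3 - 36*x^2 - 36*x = (x + 2)*(x^4 + 2*x^3 - 9*x^2 - 18*x) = (x + 2)^2*(x^3 - 9*x) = (x - 3)*(x + 2)^2*(x^2 + 3*x) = (x - 3)*(x + 2)^2*(x + 3)*(x)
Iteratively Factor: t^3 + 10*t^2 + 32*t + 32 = (t + 2)*(t^2 + 8*t + 16) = (t + 2)*(t + 4)*(t + 4)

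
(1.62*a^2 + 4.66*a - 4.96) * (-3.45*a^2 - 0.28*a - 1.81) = -5.589*a^4 - 16.5306*a^3 + 12.875*a^2 - 7.0458*a + 8.9776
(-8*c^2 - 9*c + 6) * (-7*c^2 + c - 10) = 56*c^4 + 55*c^3 + 29*c^2 + 96*c - 60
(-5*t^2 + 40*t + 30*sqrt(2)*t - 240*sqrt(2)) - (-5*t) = -5*t^2 + 30*sqrt(2)*t + 45*t - 240*sqrt(2)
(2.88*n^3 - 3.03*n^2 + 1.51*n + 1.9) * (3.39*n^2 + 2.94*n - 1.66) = 9.7632*n^5 - 1.8045*n^4 - 8.5701*n^3 + 15.9102*n^2 + 3.0794*n - 3.154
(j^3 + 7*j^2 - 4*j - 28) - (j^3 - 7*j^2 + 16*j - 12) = 14*j^2 - 20*j - 16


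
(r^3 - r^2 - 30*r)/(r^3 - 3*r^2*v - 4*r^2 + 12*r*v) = (r^2 - r - 30)/(r^2 - 3*r*v - 4*r + 12*v)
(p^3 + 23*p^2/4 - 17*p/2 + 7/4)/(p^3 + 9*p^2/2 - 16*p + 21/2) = (4*p - 1)/(2*(2*p - 3))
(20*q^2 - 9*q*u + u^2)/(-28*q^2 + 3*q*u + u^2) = (-5*q + u)/(7*q + u)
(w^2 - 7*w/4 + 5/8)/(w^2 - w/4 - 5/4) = (w - 1/2)/(w + 1)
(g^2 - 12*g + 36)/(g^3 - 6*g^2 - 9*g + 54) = (g - 6)/(g^2 - 9)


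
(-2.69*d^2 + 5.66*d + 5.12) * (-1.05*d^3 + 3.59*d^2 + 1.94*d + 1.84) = 2.8245*d^5 - 15.6001*d^4 + 9.7248*d^3 + 24.4116*d^2 + 20.3472*d + 9.4208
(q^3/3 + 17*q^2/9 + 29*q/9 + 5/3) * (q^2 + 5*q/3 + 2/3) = q^5/3 + 22*q^4/9 + 178*q^3/27 + 224*q^2/27 + 133*q/27 + 10/9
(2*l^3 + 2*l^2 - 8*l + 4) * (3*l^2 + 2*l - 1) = 6*l^5 + 10*l^4 - 22*l^3 - 6*l^2 + 16*l - 4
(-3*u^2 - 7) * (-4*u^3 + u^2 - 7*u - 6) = 12*u^5 - 3*u^4 + 49*u^3 + 11*u^2 + 49*u + 42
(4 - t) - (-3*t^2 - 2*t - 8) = 3*t^2 + t + 12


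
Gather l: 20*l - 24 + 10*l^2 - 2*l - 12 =10*l^2 + 18*l - 36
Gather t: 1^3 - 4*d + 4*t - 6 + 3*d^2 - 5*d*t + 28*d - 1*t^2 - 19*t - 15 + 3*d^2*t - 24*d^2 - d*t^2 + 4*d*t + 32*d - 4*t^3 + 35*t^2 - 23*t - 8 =-21*d^2 + 56*d - 4*t^3 + t^2*(34 - d) + t*(3*d^2 - d - 38) - 28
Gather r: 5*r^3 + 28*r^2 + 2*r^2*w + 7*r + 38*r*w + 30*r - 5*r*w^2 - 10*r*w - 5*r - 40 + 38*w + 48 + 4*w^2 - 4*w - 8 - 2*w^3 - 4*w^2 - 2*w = 5*r^3 + r^2*(2*w + 28) + r*(-5*w^2 + 28*w + 32) - 2*w^3 + 32*w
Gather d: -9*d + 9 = 9 - 9*d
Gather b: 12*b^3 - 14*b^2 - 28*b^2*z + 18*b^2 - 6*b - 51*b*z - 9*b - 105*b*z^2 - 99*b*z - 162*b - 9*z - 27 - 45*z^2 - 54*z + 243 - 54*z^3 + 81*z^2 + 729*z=12*b^3 + b^2*(4 - 28*z) + b*(-105*z^2 - 150*z - 177) - 54*z^3 + 36*z^2 + 666*z + 216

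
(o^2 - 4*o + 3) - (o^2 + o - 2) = 5 - 5*o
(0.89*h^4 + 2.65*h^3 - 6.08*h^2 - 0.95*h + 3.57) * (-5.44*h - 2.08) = -4.8416*h^5 - 16.2672*h^4 + 27.5632*h^3 + 17.8144*h^2 - 17.4448*h - 7.4256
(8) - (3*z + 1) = 7 - 3*z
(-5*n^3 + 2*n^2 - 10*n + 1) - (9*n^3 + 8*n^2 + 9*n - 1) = -14*n^3 - 6*n^2 - 19*n + 2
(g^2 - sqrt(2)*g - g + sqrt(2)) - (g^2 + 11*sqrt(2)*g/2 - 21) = -13*sqrt(2)*g/2 - g + sqrt(2) + 21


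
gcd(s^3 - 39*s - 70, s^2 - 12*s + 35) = s - 7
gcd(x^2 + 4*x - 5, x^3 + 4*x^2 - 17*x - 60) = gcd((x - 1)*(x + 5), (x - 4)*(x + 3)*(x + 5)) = x + 5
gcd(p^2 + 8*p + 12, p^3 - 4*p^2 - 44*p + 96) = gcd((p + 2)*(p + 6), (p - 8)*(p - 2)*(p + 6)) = p + 6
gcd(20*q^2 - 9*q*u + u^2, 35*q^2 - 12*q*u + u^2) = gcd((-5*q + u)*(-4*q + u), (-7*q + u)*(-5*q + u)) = 5*q - u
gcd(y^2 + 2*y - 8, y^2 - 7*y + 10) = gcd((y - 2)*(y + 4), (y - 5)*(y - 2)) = y - 2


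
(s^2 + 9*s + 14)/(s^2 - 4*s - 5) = (s^2 + 9*s + 14)/(s^2 - 4*s - 5)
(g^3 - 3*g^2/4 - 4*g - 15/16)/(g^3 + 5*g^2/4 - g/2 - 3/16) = (2*g - 5)/(2*g - 1)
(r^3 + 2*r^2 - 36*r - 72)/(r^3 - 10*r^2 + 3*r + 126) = (r^2 + 8*r + 12)/(r^2 - 4*r - 21)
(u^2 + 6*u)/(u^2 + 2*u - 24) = u/(u - 4)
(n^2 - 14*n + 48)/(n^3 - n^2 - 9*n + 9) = (n^2 - 14*n + 48)/(n^3 - n^2 - 9*n + 9)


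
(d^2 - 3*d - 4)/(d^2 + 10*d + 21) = (d^2 - 3*d - 4)/(d^2 + 10*d + 21)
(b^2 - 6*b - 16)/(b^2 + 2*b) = (b - 8)/b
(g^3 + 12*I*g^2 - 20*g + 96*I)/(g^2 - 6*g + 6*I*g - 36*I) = (g^2 + 6*I*g + 16)/(g - 6)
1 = 1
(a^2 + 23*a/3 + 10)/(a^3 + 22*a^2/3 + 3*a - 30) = (3*a + 5)/(3*a^2 + 4*a - 15)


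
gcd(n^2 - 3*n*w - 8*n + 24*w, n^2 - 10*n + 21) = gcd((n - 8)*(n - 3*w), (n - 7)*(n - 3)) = 1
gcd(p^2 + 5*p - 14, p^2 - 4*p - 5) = 1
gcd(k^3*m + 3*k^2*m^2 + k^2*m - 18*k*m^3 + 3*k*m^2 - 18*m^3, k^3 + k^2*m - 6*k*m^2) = 1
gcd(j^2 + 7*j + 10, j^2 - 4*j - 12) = j + 2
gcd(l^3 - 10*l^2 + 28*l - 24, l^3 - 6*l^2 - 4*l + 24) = l^2 - 8*l + 12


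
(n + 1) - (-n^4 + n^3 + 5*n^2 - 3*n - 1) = n^4 - n^3 - 5*n^2 + 4*n + 2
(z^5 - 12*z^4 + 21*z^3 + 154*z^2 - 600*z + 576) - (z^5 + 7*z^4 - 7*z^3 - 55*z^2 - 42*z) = -19*z^4 + 28*z^3 + 209*z^2 - 558*z + 576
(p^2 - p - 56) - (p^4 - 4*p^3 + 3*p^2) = -p^4 + 4*p^3 - 2*p^2 - p - 56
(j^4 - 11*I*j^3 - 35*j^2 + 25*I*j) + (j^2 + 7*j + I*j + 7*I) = j^4 - 11*I*j^3 - 34*j^2 + 7*j + 26*I*j + 7*I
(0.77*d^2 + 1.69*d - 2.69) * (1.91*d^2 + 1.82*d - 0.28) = 1.4707*d^4 + 4.6293*d^3 - 2.2777*d^2 - 5.369*d + 0.7532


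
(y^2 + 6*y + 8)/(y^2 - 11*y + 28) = (y^2 + 6*y + 8)/(y^2 - 11*y + 28)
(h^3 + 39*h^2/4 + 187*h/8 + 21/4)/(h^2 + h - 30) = (8*h^2 + 30*h + 7)/(8*(h - 5))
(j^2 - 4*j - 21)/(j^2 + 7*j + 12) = (j - 7)/(j + 4)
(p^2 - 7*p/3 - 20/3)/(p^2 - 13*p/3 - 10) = (p - 4)/(p - 6)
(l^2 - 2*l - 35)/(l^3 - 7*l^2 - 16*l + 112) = (l + 5)/(l^2 - 16)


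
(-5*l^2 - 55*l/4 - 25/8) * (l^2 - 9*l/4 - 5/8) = -5*l^4 - 5*l^3/2 + 495*l^2/16 + 125*l/8 + 125/64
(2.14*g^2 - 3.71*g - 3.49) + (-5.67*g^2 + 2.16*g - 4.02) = -3.53*g^2 - 1.55*g - 7.51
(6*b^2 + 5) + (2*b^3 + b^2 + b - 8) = 2*b^3 + 7*b^2 + b - 3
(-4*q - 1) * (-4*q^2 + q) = 16*q^3 - q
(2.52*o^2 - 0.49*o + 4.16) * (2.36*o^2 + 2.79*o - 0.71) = 5.9472*o^4 + 5.8744*o^3 + 6.6613*o^2 + 11.9543*o - 2.9536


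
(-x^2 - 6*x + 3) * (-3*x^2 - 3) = 3*x^4 + 18*x^3 - 6*x^2 + 18*x - 9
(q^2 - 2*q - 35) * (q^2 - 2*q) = q^4 - 4*q^3 - 31*q^2 + 70*q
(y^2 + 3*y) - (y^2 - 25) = 3*y + 25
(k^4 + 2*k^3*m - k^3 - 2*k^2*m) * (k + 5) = k^5 + 2*k^4*m + 4*k^4 + 8*k^3*m - 5*k^3 - 10*k^2*m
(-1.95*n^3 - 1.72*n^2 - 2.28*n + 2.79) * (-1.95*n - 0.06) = 3.8025*n^4 + 3.471*n^3 + 4.5492*n^2 - 5.3037*n - 0.1674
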